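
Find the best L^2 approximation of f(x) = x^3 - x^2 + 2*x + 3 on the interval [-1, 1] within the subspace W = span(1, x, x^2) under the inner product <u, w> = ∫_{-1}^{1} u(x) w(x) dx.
g(x) = -x^2 + 13*x/5 + 3

The best approximation g ∈ W is the orthogonal projection of f onto W. Writing g = a_0 + a_1 x + a_2 x^2, the coefficients solve the normal equations G · a = b where
  G_{ij} = <φ_i, φ_j> and b_i = <f, φ_i>, with φ_0 = 1, φ_1 = x, φ_2 = x^2.
G =
  [2, 0, 2/3]
  [0, 2/3, 0]
  [2/3, 0, 2/5],
b = (16/3, 26/15, 8/5).
Solving gives a_0 = 3, a_1 = 13/5, a_2 = -1, so
  g(x) = -x^2 + 13*x/5 + 3.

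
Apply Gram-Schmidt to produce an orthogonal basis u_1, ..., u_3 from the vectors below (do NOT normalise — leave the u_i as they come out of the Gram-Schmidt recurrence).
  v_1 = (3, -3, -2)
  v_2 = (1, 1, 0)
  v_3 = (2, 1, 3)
Orthogonal basis:
  u_1 = (3, -3, -2)
  u_2 = (1, 1, 0)
  u_3 = (10/11, -10/11, 30/11)

Apply the Gram-Schmidt recurrence
  u_1 = v_1
  u_i = v_i − Σ_{j<i} ((v_i · u_j) / (u_j · u_j)) · u_j.

Step by step this gives:
  u_1 = (3, -3, -2)
  u_2 = (1, 1, 0)
  u_3 = (10/11, -10/11, 30/11)

Orthogonality check:
  u_2 · u_1 = 0 (should be 0)
  u_3 · u_1 = 0 (should be 0)
  u_3 · u_2 = 0 (should be 0)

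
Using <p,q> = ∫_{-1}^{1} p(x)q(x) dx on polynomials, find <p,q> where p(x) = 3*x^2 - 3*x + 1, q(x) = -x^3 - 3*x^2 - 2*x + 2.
<p,q> = 38/5

Expand the product: p(x)·q(x) = -3*x^5 - 6*x^4 + 2*x^3 + 9*x^2 - 8*x + 2.
∫_{-1}^{1} of each monomial x^k gives [2/(k+1) if k even, 0 if k odd]. Integrating term-by-term (or equivalently evaluating the antiderivative F(x) = -x^6/2 - 6*x^5/5 + x^4/2 + 3*x^3 - 4*x^2 + 2*x at the endpoints):
  F(1) − F(−1) = -1/5 − (-39/5) = 38/5.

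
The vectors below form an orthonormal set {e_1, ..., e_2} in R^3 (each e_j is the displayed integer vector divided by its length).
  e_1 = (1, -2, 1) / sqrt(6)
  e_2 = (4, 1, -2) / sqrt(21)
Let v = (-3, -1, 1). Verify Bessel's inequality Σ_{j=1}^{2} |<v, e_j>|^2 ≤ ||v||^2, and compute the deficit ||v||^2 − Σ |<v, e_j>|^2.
Σ |<v, e_j>|^2 = 75/7; ||v||^2 = 11; deficit = 2/7

Write each e_j = u_j / sqrt(<u_j, u_j>) where u_j is the displayed integer vector. Then <v, e_j> = <v, u_j> / sqrt(<u_j, u_j>), so |<v, e_j>|^2 = <v, u_j>^2 / <u_j, u_j>.
Coefficients: <v, e_1> = 0/sqrt(6), <v, e_2> = -15/sqrt(21).
Square and sum: Σ |<v, e_j>|^2 = 75/7.
Compute ||v||^2 = v·v = 11.
Deficit = 11 − 75/7 = 2/7 ≥ 0, confirming Bessel's inequality. (The deficit equals ||v − Σ <v,e_j> e_j||^2, the squared distance from v to span{e_j}.)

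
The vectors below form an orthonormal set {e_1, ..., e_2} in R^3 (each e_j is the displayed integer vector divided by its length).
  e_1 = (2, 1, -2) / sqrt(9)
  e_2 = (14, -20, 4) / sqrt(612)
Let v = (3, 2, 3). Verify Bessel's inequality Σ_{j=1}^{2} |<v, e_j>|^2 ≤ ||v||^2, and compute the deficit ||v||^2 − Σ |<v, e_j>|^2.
Σ |<v, e_j>|^2 = 13/17; ||v||^2 = 22; deficit = 361/17

Write each e_j = u_j / sqrt(<u_j, u_j>) where u_j is the displayed integer vector. Then <v, e_j> = <v, u_j> / sqrt(<u_j, u_j>), so |<v, e_j>|^2 = <v, u_j>^2 / <u_j, u_j>.
Coefficients: <v, e_1> = 2/sqrt(9), <v, e_2> = 14/sqrt(612).
Square and sum: Σ |<v, e_j>|^2 = 13/17.
Compute ||v||^2 = v·v = 22.
Deficit = 22 − 13/17 = 361/17 ≥ 0, confirming Bessel's inequality. (The deficit equals ||v − Σ <v,e_j> e_j||^2, the squared distance from v to span{e_j}.)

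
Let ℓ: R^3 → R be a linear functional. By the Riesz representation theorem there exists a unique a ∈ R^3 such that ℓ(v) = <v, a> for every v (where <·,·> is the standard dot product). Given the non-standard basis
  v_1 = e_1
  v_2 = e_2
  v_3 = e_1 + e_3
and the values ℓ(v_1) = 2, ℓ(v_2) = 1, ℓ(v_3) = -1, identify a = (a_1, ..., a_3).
a = (2, 1, -3)

Write a = (a_1, ..., a_3) in the standard basis. For each basis vector v_i, ℓ(v_i) = <v_i, a> is a linear equation in the a_j's. Collect the n equations into a matrix system V a = ℓ, where row i of V is v_i (expressed in the standard basis). Since V is invertible (lower-triangular with 1s on the diagonal, up to permutation), solve by back-substitution:
  V =
[[1, 0, 0],
 [0, 1, 0],
 [1, 0, 1]]
  V a = (2, 1, -1)
Solving gives a = (2, 1, -3).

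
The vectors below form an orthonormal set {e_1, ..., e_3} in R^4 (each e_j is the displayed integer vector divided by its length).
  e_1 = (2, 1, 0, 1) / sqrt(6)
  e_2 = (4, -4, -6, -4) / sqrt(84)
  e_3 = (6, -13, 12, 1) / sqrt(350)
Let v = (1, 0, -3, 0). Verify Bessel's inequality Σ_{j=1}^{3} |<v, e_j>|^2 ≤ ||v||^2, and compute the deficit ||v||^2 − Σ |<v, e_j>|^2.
Σ |<v, e_j>|^2 = 9; ||v||^2 = 10; deficit = 1

Write each e_j = u_j / sqrt(<u_j, u_j>) where u_j is the displayed integer vector. Then <v, e_j> = <v, u_j> / sqrt(<u_j, u_j>), so |<v, e_j>|^2 = <v, u_j>^2 / <u_j, u_j>.
Coefficients: <v, e_1> = 2/sqrt(6), <v, e_2> = 22/sqrt(84), <v, e_3> = -30/sqrt(350).
Square and sum: Σ |<v, e_j>|^2 = 9.
Compute ||v||^2 = v·v = 10.
Deficit = 10 − 9 = 1 ≥ 0, confirming Bessel's inequality. (The deficit equals ||v − Σ <v,e_j> e_j||^2, the squared distance from v to span{e_j}.)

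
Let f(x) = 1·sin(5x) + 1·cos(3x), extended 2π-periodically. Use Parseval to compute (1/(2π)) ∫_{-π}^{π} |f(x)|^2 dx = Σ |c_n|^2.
Σ |c_n|^2 = 1

Expand |f|^2 and use orthogonality of {sin(nx), cos(mx)} on [-π, π]:
  ∫_{-π}^{π} sin(nx)^2 dx = π, ∫ cos(mx)^2 dx = π, and cross terms integrate to 0.
So ∫_{-π}^{π} f(x)^2 dx = 1^2 · π + 1^2 · π = (1 + 1)π.
Divide by 2π: (1 + 1)/2 = 1.
By Parseval, this equals Σ |c_n|^2.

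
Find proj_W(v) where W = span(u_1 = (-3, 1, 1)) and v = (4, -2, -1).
proj_W(v) = (45/11, -15/11, -15/11)

Set up U = [u_1 | ... | u_1] ∈ R^(3×1). The projector onto W = col(U) is P = U (U^T U)^(-1) U^T.
Compute U^T U =
  [11],
and U^T v = (-15).
Solve U^T U · c = U^T v for the coefficients: c = (-15/11). The projection is proj_W(v) = U c.
Check: (v - proj_W(v)) · u_1 = 0  (should be 0).
Result: proj_W(v) = (45/11, -15/11, -15/11).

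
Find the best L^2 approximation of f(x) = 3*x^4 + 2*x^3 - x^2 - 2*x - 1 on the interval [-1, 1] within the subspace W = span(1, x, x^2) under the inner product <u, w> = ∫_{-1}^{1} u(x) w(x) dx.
g(x) = 11*x^2/7 - 4*x/5 - 44/35

The best approximation g ∈ W is the orthogonal projection of f onto W. Writing g = a_0 + a_1 x + a_2 x^2, the coefficients solve the normal equations G · a = b where
  G_{ij} = <φ_i, φ_j> and b_i = <f, φ_i>, with φ_0 = 1, φ_1 = x, φ_2 = x^2.
G =
  [2, 0, 2/3]
  [0, 2/3, 0]
  [2/3, 0, 2/5],
b = (-22/15, -8/15, -22/105).
Solving gives a_0 = -44/35, a_1 = -4/5, a_2 = 11/7, so
  g(x) = 11*x^2/7 - 4*x/5 - 44/35.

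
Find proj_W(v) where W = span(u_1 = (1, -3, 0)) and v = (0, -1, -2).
proj_W(v) = (3/10, -9/10, 0)

Set up U = [u_1 | ... | u_1] ∈ R^(3×1). The projector onto W = col(U) is P = U (U^T U)^(-1) U^T.
Compute U^T U =
  [10],
and U^T v = (3).
Solve U^T U · c = U^T v for the coefficients: c = (3/10). The projection is proj_W(v) = U c.
Check: (v - proj_W(v)) · u_1 = 0  (should be 0).
Result: proj_W(v) = (3/10, -9/10, 0).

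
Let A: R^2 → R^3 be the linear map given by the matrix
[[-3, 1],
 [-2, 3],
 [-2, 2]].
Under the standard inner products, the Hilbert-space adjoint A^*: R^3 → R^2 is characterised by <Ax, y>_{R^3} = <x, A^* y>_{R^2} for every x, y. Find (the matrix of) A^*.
A^* = A^T =
[[-3, -2, -2],
 [1, 3, 2]]

For real matrices with standard dot products, the defining identity <Ax, y> = <x, A^* y> gives (Ax)^T y = x^T (A^*) y, i.e. x^T A^T y = x^T (A^*) y. Since this holds for all x, y, we must have A^* = A^T. Therefore
A^* =
[[-3, -2, -2],
 [1, 3, 2]].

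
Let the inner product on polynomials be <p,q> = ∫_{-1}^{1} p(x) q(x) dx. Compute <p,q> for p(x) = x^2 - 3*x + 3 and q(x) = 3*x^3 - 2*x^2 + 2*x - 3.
<p,q> = -162/5

Expand the product: p(x)·q(x) = 3*x^5 - 11*x^4 + 17*x^3 - 15*x^2 + 15*x - 9.
∫_{-1}^{1} of each monomial x^k gives [2/(k+1) if k even, 0 if k odd]. Integrating term-by-term (or equivalently evaluating the antiderivative F(x) = x^6/2 - 11*x^5/5 + 17*x^4/4 - 5*x^3 + 15*x^2/2 - 9*x at the endpoints):
  F(1) − F(−1) = -79/20 − (569/20) = -162/5.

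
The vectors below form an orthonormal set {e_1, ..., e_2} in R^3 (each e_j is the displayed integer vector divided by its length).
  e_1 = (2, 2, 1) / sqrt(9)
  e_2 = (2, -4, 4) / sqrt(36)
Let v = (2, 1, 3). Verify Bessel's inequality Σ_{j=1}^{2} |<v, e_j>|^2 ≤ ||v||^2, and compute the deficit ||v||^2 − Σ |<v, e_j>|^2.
Σ |<v, e_j>|^2 = 13; ||v||^2 = 14; deficit = 1

Write each e_j = u_j / sqrt(<u_j, u_j>) where u_j is the displayed integer vector. Then <v, e_j> = <v, u_j> / sqrt(<u_j, u_j>), so |<v, e_j>|^2 = <v, u_j>^2 / <u_j, u_j>.
Coefficients: <v, e_1> = 9/sqrt(9), <v, e_2> = 12/sqrt(36).
Square and sum: Σ |<v, e_j>|^2 = 13.
Compute ||v||^2 = v·v = 14.
Deficit = 14 − 13 = 1 ≥ 0, confirming Bessel's inequality. (The deficit equals ||v − Σ <v,e_j> e_j||^2, the squared distance from v to span{e_j}.)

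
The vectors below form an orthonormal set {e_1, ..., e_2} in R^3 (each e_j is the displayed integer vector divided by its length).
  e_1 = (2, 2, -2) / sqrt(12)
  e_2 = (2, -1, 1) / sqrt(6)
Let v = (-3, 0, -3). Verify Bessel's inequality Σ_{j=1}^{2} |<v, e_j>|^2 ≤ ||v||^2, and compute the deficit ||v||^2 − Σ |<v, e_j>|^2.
Σ |<v, e_j>|^2 = 27/2; ||v||^2 = 18; deficit = 9/2

Write each e_j = u_j / sqrt(<u_j, u_j>) where u_j is the displayed integer vector. Then <v, e_j> = <v, u_j> / sqrt(<u_j, u_j>), so |<v, e_j>|^2 = <v, u_j>^2 / <u_j, u_j>.
Coefficients: <v, e_1> = 0/sqrt(12), <v, e_2> = -9/sqrt(6).
Square and sum: Σ |<v, e_j>|^2 = 27/2.
Compute ||v||^2 = v·v = 18.
Deficit = 18 − 27/2 = 9/2 ≥ 0, confirming Bessel's inequality. (The deficit equals ||v − Σ <v,e_j> e_j||^2, the squared distance from v to span{e_j}.)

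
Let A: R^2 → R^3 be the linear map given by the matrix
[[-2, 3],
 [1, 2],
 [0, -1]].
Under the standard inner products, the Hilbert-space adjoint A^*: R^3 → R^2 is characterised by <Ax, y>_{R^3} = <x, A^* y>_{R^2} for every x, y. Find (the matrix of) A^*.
A^* = A^T =
[[-2, 1, 0],
 [3, 2, -1]]

For real matrices with standard dot products, the defining identity <Ax, y> = <x, A^* y> gives (Ax)^T y = x^T (A^*) y, i.e. x^T A^T y = x^T (A^*) y. Since this holds for all x, y, we must have A^* = A^T. Therefore
A^* =
[[-2, 1, 0],
 [3, 2, -1]].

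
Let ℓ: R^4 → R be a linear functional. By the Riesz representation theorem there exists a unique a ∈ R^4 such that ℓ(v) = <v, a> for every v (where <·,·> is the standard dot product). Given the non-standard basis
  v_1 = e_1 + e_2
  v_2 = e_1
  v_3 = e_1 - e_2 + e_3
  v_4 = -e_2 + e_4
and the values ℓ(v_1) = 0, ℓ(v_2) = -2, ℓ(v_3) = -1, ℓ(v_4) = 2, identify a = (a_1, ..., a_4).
a = (-2, 2, 3, 4)

Write a = (a_1, ..., a_4) in the standard basis. For each basis vector v_i, ℓ(v_i) = <v_i, a> is a linear equation in the a_j's. Collect the n equations into a matrix system V a = ℓ, where row i of V is v_i (expressed in the standard basis). Since V is invertible (lower-triangular with 1s on the diagonal, up to permutation), solve by back-substitution:
  V =
[[1, 1, 0, 0],
 [1, 0, 0, 0],
 [1, -1, 1, 0],
 [0, -1, 0, 1]]
  V a = (0, -2, -1, 2)
Solving gives a = (-2, 2, 3, 4).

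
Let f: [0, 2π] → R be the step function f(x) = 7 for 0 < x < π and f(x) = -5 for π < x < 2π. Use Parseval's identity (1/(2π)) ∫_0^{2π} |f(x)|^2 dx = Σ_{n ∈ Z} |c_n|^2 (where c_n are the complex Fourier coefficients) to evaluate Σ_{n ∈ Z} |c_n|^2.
Σ |c_n|^2 = 37

Parseval equates the L^2 energy of f (normalised by 1/(2π)) with the ℓ^2 sum of its Fourier coefficients: (1/(2π)) ∫_0^{2π} |f|^2 = Σ |c_n|^2.
Compute the left side: (1/(2π)) [∫_0^π 7^2 dx + ∫_π^{2π} (-5)^2 dx] = (1/(2π)) · (49π + 25π) = (49 + 25)/2 = 37.
So Σ_{n ∈ Z} |c_n|^2 = 37.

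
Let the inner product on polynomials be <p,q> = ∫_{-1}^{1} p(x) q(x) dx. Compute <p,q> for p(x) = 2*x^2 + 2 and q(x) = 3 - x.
<p,q> = 16

Expand the product: p(x)·q(x) = -2*x^3 + 6*x^2 - 2*x + 6.
∫_{-1}^{1} of each monomial x^k gives [2/(k+1) if k even, 0 if k odd]. Integrating term-by-term (or equivalently evaluating the antiderivative F(x) = -x^4/2 + 2*x^3 - x^2 + 6*x at the endpoints):
  F(1) − F(−1) = 13/2 − (-19/2) = 16.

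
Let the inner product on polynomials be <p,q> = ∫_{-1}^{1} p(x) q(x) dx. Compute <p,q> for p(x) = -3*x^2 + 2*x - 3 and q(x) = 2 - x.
<p,q> = -52/3

Expand the product: p(x)·q(x) = 3*x^3 - 8*x^2 + 7*x - 6.
∫_{-1}^{1} of each monomial x^k gives [2/(k+1) if k even, 0 if k odd]. Integrating term-by-term (or equivalently evaluating the antiderivative F(x) = 3*x^4/4 - 8*x^3/3 + 7*x^2/2 - 6*x at the endpoints):
  F(1) − F(−1) = -53/12 − (155/12) = -52/3.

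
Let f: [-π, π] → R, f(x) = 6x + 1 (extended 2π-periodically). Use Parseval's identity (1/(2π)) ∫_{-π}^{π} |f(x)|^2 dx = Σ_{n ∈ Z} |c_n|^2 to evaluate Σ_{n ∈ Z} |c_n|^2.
Σ |c_n|^2 = 12π^2 + 1

Expand and integrate term by term over [-π, π]:
  ∫ (6x)^2 dx = 36·(2π^3/3); ∫ 2·6·(1)·x dx = 0 (odd integrand); ∫ 1^2 dx = 1·2π.
So (1/(2π)) ∫_{-π}^{π} (6x + 1)^2 dx = 36π^2/3 + 1 = 12π^2 + 1.
Parseval ⇒ Σ |c_n|^2 = 12π^2 + 1.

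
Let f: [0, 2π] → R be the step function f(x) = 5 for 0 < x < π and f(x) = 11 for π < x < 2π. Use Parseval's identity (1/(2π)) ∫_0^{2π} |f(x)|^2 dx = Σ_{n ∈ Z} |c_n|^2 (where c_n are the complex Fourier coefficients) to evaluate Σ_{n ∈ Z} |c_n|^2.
Σ |c_n|^2 = 73

Parseval equates the L^2 energy of f (normalised by 1/(2π)) with the ℓ^2 sum of its Fourier coefficients: (1/(2π)) ∫_0^{2π} |f|^2 = Σ |c_n|^2.
Compute the left side: (1/(2π)) [∫_0^π 5^2 dx + ∫_π^{2π} 11^2 dx] = (1/(2π)) · (25π + 121π) = (25 + 121)/2 = 73.
So Σ_{n ∈ Z} |c_n|^2 = 73.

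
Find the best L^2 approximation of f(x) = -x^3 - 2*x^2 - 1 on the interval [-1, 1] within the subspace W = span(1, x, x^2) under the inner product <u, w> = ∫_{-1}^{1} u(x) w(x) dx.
g(x) = -2*x^2 - 3*x/5 - 1

The best approximation g ∈ W is the orthogonal projection of f onto W. Writing g = a_0 + a_1 x + a_2 x^2, the coefficients solve the normal equations G · a = b where
  G_{ij} = <φ_i, φ_j> and b_i = <f, φ_i>, with φ_0 = 1, φ_1 = x, φ_2 = x^2.
G =
  [2, 0, 2/3]
  [0, 2/3, 0]
  [2/3, 0, 2/5],
b = (-10/3, -2/5, -22/15).
Solving gives a_0 = -1, a_1 = -3/5, a_2 = -2, so
  g(x) = -2*x^2 - 3*x/5 - 1.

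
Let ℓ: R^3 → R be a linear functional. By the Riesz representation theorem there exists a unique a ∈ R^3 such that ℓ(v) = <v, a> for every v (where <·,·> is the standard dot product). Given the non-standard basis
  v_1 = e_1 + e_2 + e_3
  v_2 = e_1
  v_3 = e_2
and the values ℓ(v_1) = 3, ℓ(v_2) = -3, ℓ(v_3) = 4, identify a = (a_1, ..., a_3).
a = (-3, 4, 2)

Write a = (a_1, ..., a_3) in the standard basis. For each basis vector v_i, ℓ(v_i) = <v_i, a> is a linear equation in the a_j's. Collect the n equations into a matrix system V a = ℓ, where row i of V is v_i (expressed in the standard basis). Since V is invertible (lower-triangular with 1s on the diagonal, up to permutation), solve by back-substitution:
  V =
[[1, 1, 1],
 [1, 0, 0],
 [0, 1, 0]]
  V a = (3, -3, 4)
Solving gives a = (-3, 4, 2).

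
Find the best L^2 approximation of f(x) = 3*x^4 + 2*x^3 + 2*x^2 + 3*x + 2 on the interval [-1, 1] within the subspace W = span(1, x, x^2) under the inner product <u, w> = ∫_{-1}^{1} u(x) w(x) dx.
g(x) = 32*x^2/7 + 21*x/5 + 61/35

The best approximation g ∈ W is the orthogonal projection of f onto W. Writing g = a_0 + a_1 x + a_2 x^2, the coefficients solve the normal equations G · a = b where
  G_{ij} = <φ_i, φ_j> and b_i = <f, φ_i>, with φ_0 = 1, φ_1 = x, φ_2 = x^2.
G =
  [2, 0, 2/3]
  [0, 2/3, 0]
  [2/3, 0, 2/5],
b = (98/15, 14/5, 314/105).
Solving gives a_0 = 61/35, a_1 = 21/5, a_2 = 32/7, so
  g(x) = 32*x^2/7 + 21*x/5 + 61/35.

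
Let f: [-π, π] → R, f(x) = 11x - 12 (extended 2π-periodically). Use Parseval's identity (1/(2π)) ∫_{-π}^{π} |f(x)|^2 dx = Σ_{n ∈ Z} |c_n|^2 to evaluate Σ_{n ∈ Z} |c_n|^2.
Σ |c_n|^2 = 121π^2/3 + 144

Expand and integrate term by term over [-π, π]:
  ∫ (11x)^2 dx = 121·(2π^3/3); ∫ 2·11·(-12)·x dx = 0 (odd integrand); ∫ (-12)^2 dx = 144·2π.
So (1/(2π)) ∫_{-π}^{π} (11x - 12)^2 dx = 121π^2/3 + 144 = 121π^2/3 + 144.
Parseval ⇒ Σ |c_n|^2 = 121π^2/3 + 144.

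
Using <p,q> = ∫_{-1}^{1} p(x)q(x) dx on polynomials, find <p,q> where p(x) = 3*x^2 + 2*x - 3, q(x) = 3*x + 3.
<p,q> = -8

Expand the product: p(x)·q(x) = 9*x^3 + 15*x^2 - 3*x - 9.
∫_{-1}^{1} of each monomial x^k gives [2/(k+1) if k even, 0 if k odd]. Integrating term-by-term (or equivalently evaluating the antiderivative F(x) = 9*x^4/4 + 5*x^3 - 3*x^2/2 - 9*x at the endpoints):
  F(1) − F(−1) = -13/4 − (19/4) = -8.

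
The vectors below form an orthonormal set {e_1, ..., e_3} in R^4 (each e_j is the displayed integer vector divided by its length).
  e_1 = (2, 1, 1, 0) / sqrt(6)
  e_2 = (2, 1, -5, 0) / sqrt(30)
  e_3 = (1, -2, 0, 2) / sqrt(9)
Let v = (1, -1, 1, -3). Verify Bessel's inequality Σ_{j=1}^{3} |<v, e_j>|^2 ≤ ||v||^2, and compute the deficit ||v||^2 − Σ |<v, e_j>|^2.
Σ |<v, e_j>|^2 = 11/5; ||v||^2 = 12; deficit = 49/5

Write each e_j = u_j / sqrt(<u_j, u_j>) where u_j is the displayed integer vector. Then <v, e_j> = <v, u_j> / sqrt(<u_j, u_j>), so |<v, e_j>|^2 = <v, u_j>^2 / <u_j, u_j>.
Coefficients: <v, e_1> = 2/sqrt(6), <v, e_2> = -4/sqrt(30), <v, e_3> = -3/sqrt(9).
Square and sum: Σ |<v, e_j>|^2 = 11/5.
Compute ||v||^2 = v·v = 12.
Deficit = 12 − 11/5 = 49/5 ≥ 0, confirming Bessel's inequality. (The deficit equals ||v − Σ <v,e_j> e_j||^2, the squared distance from v to span{e_j}.)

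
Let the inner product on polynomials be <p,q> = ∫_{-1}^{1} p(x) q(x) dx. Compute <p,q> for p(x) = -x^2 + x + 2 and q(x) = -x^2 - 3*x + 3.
<p,q> = 106/15

Expand the product: p(x)·q(x) = x^4 + 2*x^3 - 8*x^2 - 3*x + 6.
∫_{-1}^{1} of each monomial x^k gives [2/(k+1) if k even, 0 if k odd]. Integrating term-by-term (or equivalently evaluating the antiderivative F(x) = x^5/5 + x^4/2 - 8*x^3/3 - 3*x^2/2 + 6*x at the endpoints):
  F(1) − F(−1) = 38/15 − (-68/15) = 106/15.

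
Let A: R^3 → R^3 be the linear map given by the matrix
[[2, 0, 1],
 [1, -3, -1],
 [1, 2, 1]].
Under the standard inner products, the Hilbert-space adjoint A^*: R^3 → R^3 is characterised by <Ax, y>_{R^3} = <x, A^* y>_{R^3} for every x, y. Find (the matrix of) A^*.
A^* = A^T =
[[2, 1, 1],
 [0, -3, 2],
 [1, -1, 1]]

For real matrices with standard dot products, the defining identity <Ax, y> = <x, A^* y> gives (Ax)^T y = x^T (A^*) y, i.e. x^T A^T y = x^T (A^*) y. Since this holds for all x, y, we must have A^* = A^T. Therefore
A^* =
[[2, 1, 1],
 [0, -3, 2],
 [1, -1, 1]].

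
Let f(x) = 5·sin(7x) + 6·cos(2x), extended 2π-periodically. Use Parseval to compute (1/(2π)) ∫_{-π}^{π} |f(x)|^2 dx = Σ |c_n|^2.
Σ |c_n|^2 = 61/2

Expand |f|^2 and use orthogonality of {sin(nx), cos(mx)} on [-π, π]:
  ∫_{-π}^{π} sin(nx)^2 dx = π, ∫ cos(mx)^2 dx = π, and cross terms integrate to 0.
So ∫_{-π}^{π} f(x)^2 dx = 5^2 · π + 6^2 · π = (25 + 36)π.
Divide by 2π: (25 + 36)/2 = 61/2.
By Parseval, this equals Σ |c_n|^2.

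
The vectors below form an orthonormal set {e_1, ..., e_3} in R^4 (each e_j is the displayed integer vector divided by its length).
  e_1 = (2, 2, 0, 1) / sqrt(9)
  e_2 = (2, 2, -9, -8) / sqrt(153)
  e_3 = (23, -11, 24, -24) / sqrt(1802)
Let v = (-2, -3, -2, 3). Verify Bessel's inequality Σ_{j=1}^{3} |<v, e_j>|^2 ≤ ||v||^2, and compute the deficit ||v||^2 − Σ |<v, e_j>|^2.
Σ |<v, e_j>|^2 = 1795/106; ||v||^2 = 26; deficit = 961/106

Write each e_j = u_j / sqrt(<u_j, u_j>) where u_j is the displayed integer vector. Then <v, e_j> = <v, u_j> / sqrt(<u_j, u_j>), so |<v, e_j>|^2 = <v, u_j>^2 / <u_j, u_j>.
Coefficients: <v, e_1> = -7/sqrt(9), <v, e_2> = -16/sqrt(153), <v, e_3> = -133/sqrt(1802).
Square and sum: Σ |<v, e_j>|^2 = 1795/106.
Compute ||v||^2 = v·v = 26.
Deficit = 26 − 1795/106 = 961/106 ≥ 0, confirming Bessel's inequality. (The deficit equals ||v − Σ <v,e_j> e_j||^2, the squared distance from v to span{e_j}.)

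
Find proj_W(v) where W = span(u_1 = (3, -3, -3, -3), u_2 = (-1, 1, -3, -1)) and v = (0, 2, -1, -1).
proj_W(v) = (-9/11, 9/11, -15/11, -3/11)

Set up U = [u_1 | ... | u_2] ∈ R^(4×2). The projector onto W = col(U) is P = U (U^T U)^(-1) U^T.
Compute U^T U =
  [36, 6]
  [6, 12],
and U^T v = (0, 6).
Solve U^T U · c = U^T v for the coefficients: c = (-1/11, 6/11). The projection is proj_W(v) = U c.
Check: (v - proj_W(v)) · u_1 = 0  (should be 0).
Check: (v - proj_W(v)) · u_2 = 0  (should be 0).
Result: proj_W(v) = (-9/11, 9/11, -15/11, -3/11).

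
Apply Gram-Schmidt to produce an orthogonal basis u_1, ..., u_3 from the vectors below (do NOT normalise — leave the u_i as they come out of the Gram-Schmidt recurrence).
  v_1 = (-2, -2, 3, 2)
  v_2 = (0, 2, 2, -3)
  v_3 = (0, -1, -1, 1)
Orthogonal basis:
  u_1 = (-2, -2, 3, 2)
  u_2 = (-8/21, 34/21, 18/7, -55/21)
  u_3 = (-2/31, -7/31, -2/31, -6/31)

Apply the Gram-Schmidt recurrence
  u_1 = v_1
  u_i = v_i − Σ_{j<i} ((v_i · u_j) / (u_j · u_j)) · u_j.

Step by step this gives:
  u_1 = (-2, -2, 3, 2)
  u_2 = (-8/21, 34/21, 18/7, -55/21)
  u_3 = (-2/31, -7/31, -2/31, -6/31)

Orthogonality check:
  u_2 · u_1 = 0 (should be 0)
  u_3 · u_1 = 0 (should be 0)
  u_3 · u_2 = 0 (should be 0)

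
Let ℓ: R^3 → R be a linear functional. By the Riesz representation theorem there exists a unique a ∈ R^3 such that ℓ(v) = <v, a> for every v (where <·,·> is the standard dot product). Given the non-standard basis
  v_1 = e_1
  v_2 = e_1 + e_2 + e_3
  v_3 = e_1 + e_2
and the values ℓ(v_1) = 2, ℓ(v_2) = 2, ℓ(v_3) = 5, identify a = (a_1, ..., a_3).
a = (2, 3, -3)

Write a = (a_1, ..., a_3) in the standard basis. For each basis vector v_i, ℓ(v_i) = <v_i, a> is a linear equation in the a_j's. Collect the n equations into a matrix system V a = ℓ, where row i of V is v_i (expressed in the standard basis). Since V is invertible (lower-triangular with 1s on the diagonal, up to permutation), solve by back-substitution:
  V =
[[1, 0, 0],
 [1, 1, 1],
 [1, 1, 0]]
  V a = (2, 2, 5)
Solving gives a = (2, 3, -3).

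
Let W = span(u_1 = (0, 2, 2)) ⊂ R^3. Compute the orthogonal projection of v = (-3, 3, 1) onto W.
proj_W(v) = (0, 2, 2)

Set up U = [u_1 | ... | u_1] ∈ R^(3×1). The projector onto W = col(U) is P = U (U^T U)^(-1) U^T.
Compute U^T U =
  [8],
and U^T v = (8).
Solve U^T U · c = U^T v for the coefficients: c = (1). The projection is proj_W(v) = U c.
Check: (v - proj_W(v)) · u_1 = 0  (should be 0).
Result: proj_W(v) = (0, 2, 2).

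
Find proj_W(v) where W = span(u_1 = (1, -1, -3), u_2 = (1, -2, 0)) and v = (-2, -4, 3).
proj_W(v) = (17/23, -121/46, 159/46)

Set up U = [u_1 | ... | u_2] ∈ R^(3×2). The projector onto W = col(U) is P = U (U^T U)^(-1) U^T.
Compute U^T U =
  [11, 3]
  [3, 5],
and U^T v = (-7, 6).
Solve U^T U · c = U^T v for the coefficients: c = (-53/46, 87/46). The projection is proj_W(v) = U c.
Check: (v - proj_W(v)) · u_1 = 0  (should be 0).
Check: (v - proj_W(v)) · u_2 = 0  (should be 0).
Result: proj_W(v) = (17/23, -121/46, 159/46).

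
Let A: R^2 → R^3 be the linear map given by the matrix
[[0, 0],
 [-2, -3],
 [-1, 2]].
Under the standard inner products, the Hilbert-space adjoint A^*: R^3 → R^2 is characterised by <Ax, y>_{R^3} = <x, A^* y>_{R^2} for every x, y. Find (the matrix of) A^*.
A^* = A^T =
[[0, -2, -1],
 [0, -3, 2]]

For real matrices with standard dot products, the defining identity <Ax, y> = <x, A^* y> gives (Ax)^T y = x^T (A^*) y, i.e. x^T A^T y = x^T (A^*) y. Since this holds for all x, y, we must have A^* = A^T. Therefore
A^* =
[[0, -2, -1],
 [0, -3, 2]].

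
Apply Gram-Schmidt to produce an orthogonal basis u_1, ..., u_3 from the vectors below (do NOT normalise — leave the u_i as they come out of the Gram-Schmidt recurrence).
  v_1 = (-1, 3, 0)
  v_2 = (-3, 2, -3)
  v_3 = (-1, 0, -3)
Orthogonal basis:
  u_1 = (-1, 3, 0)
  u_2 = (-21/10, -7/10, -3)
  u_3 = (108/139, 36/139, -84/139)

Apply the Gram-Schmidt recurrence
  u_1 = v_1
  u_i = v_i − Σ_{j<i} ((v_i · u_j) / (u_j · u_j)) · u_j.

Step by step this gives:
  u_1 = (-1, 3, 0)
  u_2 = (-21/10, -7/10, -3)
  u_3 = (108/139, 36/139, -84/139)

Orthogonality check:
  u_2 · u_1 = 0 (should be 0)
  u_3 · u_1 = 0 (should be 0)
  u_3 · u_2 = 0 (should be 0)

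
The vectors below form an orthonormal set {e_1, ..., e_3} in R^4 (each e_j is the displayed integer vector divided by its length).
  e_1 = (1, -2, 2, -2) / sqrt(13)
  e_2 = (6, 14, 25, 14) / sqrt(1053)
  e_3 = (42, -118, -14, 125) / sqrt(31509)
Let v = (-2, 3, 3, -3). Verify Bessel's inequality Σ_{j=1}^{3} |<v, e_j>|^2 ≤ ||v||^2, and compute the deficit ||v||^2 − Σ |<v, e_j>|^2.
Σ |<v, e_j>|^2 = 10970/389; ||v||^2 = 31; deficit = 1089/389

Write each e_j = u_j / sqrt(<u_j, u_j>) where u_j is the displayed integer vector. Then <v, e_j> = <v, u_j> / sqrt(<u_j, u_j>), so |<v, e_j>|^2 = <v, u_j>^2 / <u_j, u_j>.
Coefficients: <v, e_1> = 4/sqrt(13), <v, e_2> = 63/sqrt(1053), <v, e_3> = -855/sqrt(31509).
Square and sum: Σ |<v, e_j>|^2 = 10970/389.
Compute ||v||^2 = v·v = 31.
Deficit = 31 − 10970/389 = 1089/389 ≥ 0, confirming Bessel's inequality. (The deficit equals ||v − Σ <v,e_j> e_j||^2, the squared distance from v to span{e_j}.)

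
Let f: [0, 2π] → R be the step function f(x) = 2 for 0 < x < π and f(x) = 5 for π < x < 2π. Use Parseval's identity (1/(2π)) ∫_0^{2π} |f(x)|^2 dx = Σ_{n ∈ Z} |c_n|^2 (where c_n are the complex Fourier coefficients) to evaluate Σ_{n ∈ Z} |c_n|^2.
Σ |c_n|^2 = 29/2

Parseval equates the L^2 energy of f (normalised by 1/(2π)) with the ℓ^2 sum of its Fourier coefficients: (1/(2π)) ∫_0^{2π} |f|^2 = Σ |c_n|^2.
Compute the left side: (1/(2π)) [∫_0^π 2^2 dx + ∫_π^{2π} 5^2 dx] = (1/(2π)) · (4π + 25π) = (4 + 25)/2 = 29/2.
So Σ_{n ∈ Z} |c_n|^2 = 29/2.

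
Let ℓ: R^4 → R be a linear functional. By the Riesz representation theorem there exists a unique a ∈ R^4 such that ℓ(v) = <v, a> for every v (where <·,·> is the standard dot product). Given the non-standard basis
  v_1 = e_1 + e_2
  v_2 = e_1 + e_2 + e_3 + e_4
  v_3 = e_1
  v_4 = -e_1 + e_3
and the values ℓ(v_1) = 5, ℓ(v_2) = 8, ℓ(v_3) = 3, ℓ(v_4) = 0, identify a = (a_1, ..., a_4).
a = (3, 2, 3, 0)

Write a = (a_1, ..., a_4) in the standard basis. For each basis vector v_i, ℓ(v_i) = <v_i, a> is a linear equation in the a_j's. Collect the n equations into a matrix system V a = ℓ, where row i of V is v_i (expressed in the standard basis). Since V is invertible (lower-triangular with 1s on the diagonal, up to permutation), solve by back-substitution:
  V =
[[1, 1, 0, 0],
 [1, 1, 1, 1],
 [1, 0, 0, 0],
 [-1, 0, 1, 0]]
  V a = (5, 8, 3, 0)
Solving gives a = (3, 2, 3, 0).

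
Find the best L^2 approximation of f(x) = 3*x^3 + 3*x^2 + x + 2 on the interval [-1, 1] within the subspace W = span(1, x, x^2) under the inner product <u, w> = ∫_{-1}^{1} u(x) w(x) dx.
g(x) = 3*x^2 + 14*x/5 + 2

The best approximation g ∈ W is the orthogonal projection of f onto W. Writing g = a_0 + a_1 x + a_2 x^2, the coefficients solve the normal equations G · a = b where
  G_{ij} = <φ_i, φ_j> and b_i = <f, φ_i>, with φ_0 = 1, φ_1 = x, φ_2 = x^2.
G =
  [2, 0, 2/3]
  [0, 2/3, 0]
  [2/3, 0, 2/5],
b = (6, 28/15, 38/15).
Solving gives a_0 = 2, a_1 = 14/5, a_2 = 3, so
  g(x) = 3*x^2 + 14*x/5 + 2.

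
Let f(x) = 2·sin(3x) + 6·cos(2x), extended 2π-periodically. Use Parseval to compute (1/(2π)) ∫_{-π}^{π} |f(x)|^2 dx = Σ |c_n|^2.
Σ |c_n|^2 = 20

Expand |f|^2 and use orthogonality of {sin(nx), cos(mx)} on [-π, π]:
  ∫_{-π}^{π} sin(nx)^2 dx = π, ∫ cos(mx)^2 dx = π, and cross terms integrate to 0.
So ∫_{-π}^{π} f(x)^2 dx = 2^2 · π + 6^2 · π = (4 + 36)π.
Divide by 2π: (4 + 36)/2 = 20.
By Parseval, this equals Σ |c_n|^2.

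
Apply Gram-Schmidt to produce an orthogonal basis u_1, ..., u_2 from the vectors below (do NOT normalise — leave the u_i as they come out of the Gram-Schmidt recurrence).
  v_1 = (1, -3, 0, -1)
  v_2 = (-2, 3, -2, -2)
Orthogonal basis:
  u_1 = (1, -3, 0, -1)
  u_2 = (-13/11, 6/11, -2, -31/11)

Apply the Gram-Schmidt recurrence
  u_1 = v_1
  u_i = v_i − Σ_{j<i} ((v_i · u_j) / (u_j · u_j)) · u_j.

Step by step this gives:
  u_1 = (1, -3, 0, -1)
  u_2 = (-13/11, 6/11, -2, -31/11)

Orthogonality check:
  u_2 · u_1 = 0 (should be 0)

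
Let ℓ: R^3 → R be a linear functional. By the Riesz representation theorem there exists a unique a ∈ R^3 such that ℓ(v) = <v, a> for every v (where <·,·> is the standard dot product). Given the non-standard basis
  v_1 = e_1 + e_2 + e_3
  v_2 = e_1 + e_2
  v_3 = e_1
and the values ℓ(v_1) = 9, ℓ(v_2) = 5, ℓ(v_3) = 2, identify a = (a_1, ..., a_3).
a = (2, 3, 4)

Write a = (a_1, ..., a_3) in the standard basis. For each basis vector v_i, ℓ(v_i) = <v_i, a> is a linear equation in the a_j's. Collect the n equations into a matrix system V a = ℓ, where row i of V is v_i (expressed in the standard basis). Since V is invertible (lower-triangular with 1s on the diagonal, up to permutation), solve by back-substitution:
  V =
[[1, 1, 1],
 [1, 1, 0],
 [1, 0, 0]]
  V a = (9, 5, 2)
Solving gives a = (2, 3, 4).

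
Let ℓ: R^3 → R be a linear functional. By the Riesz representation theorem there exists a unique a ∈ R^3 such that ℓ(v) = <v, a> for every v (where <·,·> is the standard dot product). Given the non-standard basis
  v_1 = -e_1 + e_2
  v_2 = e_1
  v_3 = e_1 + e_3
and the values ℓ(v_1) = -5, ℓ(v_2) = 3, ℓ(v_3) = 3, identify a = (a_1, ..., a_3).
a = (3, -2, 0)

Write a = (a_1, ..., a_3) in the standard basis. For each basis vector v_i, ℓ(v_i) = <v_i, a> is a linear equation in the a_j's. Collect the n equations into a matrix system V a = ℓ, where row i of V is v_i (expressed in the standard basis). Since V is invertible (lower-triangular with 1s on the diagonal, up to permutation), solve by back-substitution:
  V =
[[-1, 1, 0],
 [1, 0, 0],
 [1, 0, 1]]
  V a = (-5, 3, 3)
Solving gives a = (3, -2, 0).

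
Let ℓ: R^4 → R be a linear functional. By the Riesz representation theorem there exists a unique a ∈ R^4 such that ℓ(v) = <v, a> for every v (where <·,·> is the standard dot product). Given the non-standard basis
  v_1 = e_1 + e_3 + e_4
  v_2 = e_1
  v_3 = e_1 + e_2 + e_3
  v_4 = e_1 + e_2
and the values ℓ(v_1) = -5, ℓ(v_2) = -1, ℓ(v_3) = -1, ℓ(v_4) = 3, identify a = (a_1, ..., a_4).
a = (-1, 4, -4, 0)

Write a = (a_1, ..., a_4) in the standard basis. For each basis vector v_i, ℓ(v_i) = <v_i, a> is a linear equation in the a_j's. Collect the n equations into a matrix system V a = ℓ, where row i of V is v_i (expressed in the standard basis). Since V is invertible (lower-triangular with 1s on the diagonal, up to permutation), solve by back-substitution:
  V =
[[1, 0, 1, 1],
 [1, 0, 0, 0],
 [1, 1, 1, 0],
 [1, 1, 0, 0]]
  V a = (-5, -1, -1, 3)
Solving gives a = (-1, 4, -4, 0).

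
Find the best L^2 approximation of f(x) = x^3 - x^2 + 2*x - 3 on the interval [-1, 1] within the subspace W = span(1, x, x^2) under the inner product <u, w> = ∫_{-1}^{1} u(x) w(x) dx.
g(x) = -x^2 + 13*x/5 - 3

The best approximation g ∈ W is the orthogonal projection of f onto W. Writing g = a_0 + a_1 x + a_2 x^2, the coefficients solve the normal equations G · a = b where
  G_{ij} = <φ_i, φ_j> and b_i = <f, φ_i>, with φ_0 = 1, φ_1 = x, φ_2 = x^2.
G =
  [2, 0, 2/3]
  [0, 2/3, 0]
  [2/3, 0, 2/5],
b = (-20/3, 26/15, -12/5).
Solving gives a_0 = -3, a_1 = 13/5, a_2 = -1, so
  g(x) = -x^2 + 13*x/5 - 3.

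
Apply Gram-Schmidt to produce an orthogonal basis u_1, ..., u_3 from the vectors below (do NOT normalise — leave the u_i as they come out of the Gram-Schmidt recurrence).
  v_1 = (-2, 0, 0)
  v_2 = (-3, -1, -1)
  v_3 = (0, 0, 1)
Orthogonal basis:
  u_1 = (-2, 0, 0)
  u_2 = (0, -1, -1)
  u_3 = (0, -1/2, 1/2)

Apply the Gram-Schmidt recurrence
  u_1 = v_1
  u_i = v_i − Σ_{j<i} ((v_i · u_j) / (u_j · u_j)) · u_j.

Step by step this gives:
  u_1 = (-2, 0, 0)
  u_2 = (0, -1, -1)
  u_3 = (0, -1/2, 1/2)

Orthogonality check:
  u_2 · u_1 = 0 (should be 0)
  u_3 · u_1 = 0 (should be 0)
  u_3 · u_2 = 0 (should be 0)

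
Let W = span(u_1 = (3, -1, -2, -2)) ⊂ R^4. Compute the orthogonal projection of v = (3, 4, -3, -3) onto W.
proj_W(v) = (17/6, -17/18, -17/9, -17/9)

Set up U = [u_1 | ... | u_1] ∈ R^(4×1). The projector onto W = col(U) is P = U (U^T U)^(-1) U^T.
Compute U^T U =
  [18],
and U^T v = (17).
Solve U^T U · c = U^T v for the coefficients: c = (17/18). The projection is proj_W(v) = U c.
Check: (v - proj_W(v)) · u_1 = 0  (should be 0).
Result: proj_W(v) = (17/6, -17/18, -17/9, -17/9).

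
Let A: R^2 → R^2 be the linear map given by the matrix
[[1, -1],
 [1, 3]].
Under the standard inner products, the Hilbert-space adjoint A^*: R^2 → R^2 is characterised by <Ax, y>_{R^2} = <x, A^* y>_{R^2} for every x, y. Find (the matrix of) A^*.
A^* = A^T =
[[1, 1],
 [-1, 3]]

For real matrices with standard dot products, the defining identity <Ax, y> = <x, A^* y> gives (Ax)^T y = x^T (A^*) y, i.e. x^T A^T y = x^T (A^*) y. Since this holds for all x, y, we must have A^* = A^T. Therefore
A^* =
[[1, 1],
 [-1, 3]].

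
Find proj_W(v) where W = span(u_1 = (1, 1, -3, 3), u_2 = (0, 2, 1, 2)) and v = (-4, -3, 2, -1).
proj_W(v) = (-114/155, -194/155, 302/155, -422/155)

Set up U = [u_1 | ... | u_2] ∈ R^(4×2). The projector onto W = col(U) is P = U (U^T U)^(-1) U^T.
Compute U^T U =
  [20, 5]
  [5, 9],
and U^T v = (-16, -6).
Solve U^T U · c = U^T v for the coefficients: c = (-114/155, -8/31). The projection is proj_W(v) = U c.
Check: (v - proj_W(v)) · u_1 = 0  (should be 0).
Check: (v - proj_W(v)) · u_2 = 0  (should be 0).
Result: proj_W(v) = (-114/155, -194/155, 302/155, -422/155).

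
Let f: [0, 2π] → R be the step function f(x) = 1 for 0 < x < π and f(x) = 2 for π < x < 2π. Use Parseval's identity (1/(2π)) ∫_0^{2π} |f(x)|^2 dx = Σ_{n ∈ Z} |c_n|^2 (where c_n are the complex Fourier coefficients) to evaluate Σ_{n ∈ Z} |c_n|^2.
Σ |c_n|^2 = 5/2

Parseval equates the L^2 energy of f (normalised by 1/(2π)) with the ℓ^2 sum of its Fourier coefficients: (1/(2π)) ∫_0^{2π} |f|^2 = Σ |c_n|^2.
Compute the left side: (1/(2π)) [∫_0^π 1^2 dx + ∫_π^{2π} 2^2 dx] = (1/(2π)) · (1π + 4π) = (1 + 4)/2 = 5/2.
So Σ_{n ∈ Z} |c_n|^2 = 5/2.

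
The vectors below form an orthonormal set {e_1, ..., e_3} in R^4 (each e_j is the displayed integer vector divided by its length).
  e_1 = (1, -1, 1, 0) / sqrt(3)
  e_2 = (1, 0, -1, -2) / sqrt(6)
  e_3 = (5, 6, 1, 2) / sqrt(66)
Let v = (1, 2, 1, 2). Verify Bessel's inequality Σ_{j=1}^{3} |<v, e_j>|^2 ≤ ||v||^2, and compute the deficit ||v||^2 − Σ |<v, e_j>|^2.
Σ |<v, e_j>|^2 = 10; ||v||^2 = 10; deficit = 0

Write each e_j = u_j / sqrt(<u_j, u_j>) where u_j is the displayed integer vector. Then <v, e_j> = <v, u_j> / sqrt(<u_j, u_j>), so |<v, e_j>|^2 = <v, u_j>^2 / <u_j, u_j>.
Coefficients: <v, e_1> = 0/sqrt(3), <v, e_2> = -4/sqrt(6), <v, e_3> = 22/sqrt(66).
Square and sum: Σ |<v, e_j>|^2 = 10.
Compute ||v||^2 = v·v = 10.
Deficit = 10 − 10 = 0 ≥ 0, confirming Bessel's inequality. (The deficit equals ||v − Σ <v,e_j> e_j||^2, the squared distance from v to span{e_j}.)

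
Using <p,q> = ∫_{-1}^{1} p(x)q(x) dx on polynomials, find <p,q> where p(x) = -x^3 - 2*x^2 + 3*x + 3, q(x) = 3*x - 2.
<p,q> = -68/15

Expand the product: p(x)·q(x) = -3*x^4 - 4*x^3 + 13*x^2 + 3*x - 6.
∫_{-1}^{1} of each monomial x^k gives [2/(k+1) if k even, 0 if k odd]. Integrating term-by-term (or equivalently evaluating the antiderivative F(x) = -3*x^5/5 - x^4 + 13*x^3/3 + 3*x^2/2 - 6*x at the endpoints):
  F(1) − F(−1) = -53/30 − (83/30) = -68/15.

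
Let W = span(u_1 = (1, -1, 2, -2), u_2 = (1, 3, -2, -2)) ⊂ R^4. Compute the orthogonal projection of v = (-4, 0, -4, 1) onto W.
proj_W(v) = (-16/11, 14/11, -30/11, 32/11)

Set up U = [u_1 | ... | u_2] ∈ R^(4×2). The projector onto W = col(U) is P = U (U^T U)^(-1) U^T.
Compute U^T U =
  [10, -2]
  [-2, 18],
and U^T v = (-14, 2).
Solve U^T U · c = U^T v for the coefficients: c = (-31/22, -1/22). The projection is proj_W(v) = U c.
Check: (v - proj_W(v)) · u_1 = 0  (should be 0).
Check: (v - proj_W(v)) · u_2 = 0  (should be 0).
Result: proj_W(v) = (-16/11, 14/11, -30/11, 32/11).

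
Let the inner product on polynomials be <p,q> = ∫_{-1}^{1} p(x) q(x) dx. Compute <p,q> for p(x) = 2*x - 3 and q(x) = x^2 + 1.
<p,q> = -8

Expand the product: p(x)·q(x) = 2*x^3 - 3*x^2 + 2*x - 3.
∫_{-1}^{1} of each monomial x^k gives [2/(k+1) if k even, 0 if k odd]. Integrating term-by-term (or equivalently evaluating the antiderivative F(x) = x^4/2 - x^3 + x^2 - 3*x at the endpoints):
  F(1) − F(−1) = -5/2 − (11/2) = -8.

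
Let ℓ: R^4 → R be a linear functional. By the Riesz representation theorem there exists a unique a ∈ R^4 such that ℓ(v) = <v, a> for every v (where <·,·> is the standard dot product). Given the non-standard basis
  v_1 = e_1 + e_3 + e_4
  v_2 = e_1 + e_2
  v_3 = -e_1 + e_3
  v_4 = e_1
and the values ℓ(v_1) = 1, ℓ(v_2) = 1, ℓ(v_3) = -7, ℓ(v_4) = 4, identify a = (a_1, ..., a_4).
a = (4, -3, -3, 0)

Write a = (a_1, ..., a_4) in the standard basis. For each basis vector v_i, ℓ(v_i) = <v_i, a> is a linear equation in the a_j's. Collect the n equations into a matrix system V a = ℓ, where row i of V is v_i (expressed in the standard basis). Since V is invertible (lower-triangular with 1s on the diagonal, up to permutation), solve by back-substitution:
  V =
[[1, 0, 1, 1],
 [1, 1, 0, 0],
 [-1, 0, 1, 0],
 [1, 0, 0, 0]]
  V a = (1, 1, -7, 4)
Solving gives a = (4, -3, -3, 0).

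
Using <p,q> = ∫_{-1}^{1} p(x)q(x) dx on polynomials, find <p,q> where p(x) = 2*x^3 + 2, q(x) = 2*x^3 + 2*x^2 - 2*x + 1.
<p,q> = 652/105

Expand the product: p(x)·q(x) = 4*x^6 + 4*x^5 - 4*x^4 + 6*x^3 + 4*x^2 - 4*x + 2.
∫_{-1}^{1} of each monomial x^k gives [2/(k+1) if k even, 0 if k odd]. Integrating term-by-term (or equivalently evaluating the antiderivative F(x) = 4*x^7/7 + 2*x^6/3 - 4*x^5/5 + 3*x^4/2 + 4*x^3/3 - 2*x^2 + 2*x at the endpoints):
  F(1) − F(−1) = 229/70 − (-617/210) = 652/105.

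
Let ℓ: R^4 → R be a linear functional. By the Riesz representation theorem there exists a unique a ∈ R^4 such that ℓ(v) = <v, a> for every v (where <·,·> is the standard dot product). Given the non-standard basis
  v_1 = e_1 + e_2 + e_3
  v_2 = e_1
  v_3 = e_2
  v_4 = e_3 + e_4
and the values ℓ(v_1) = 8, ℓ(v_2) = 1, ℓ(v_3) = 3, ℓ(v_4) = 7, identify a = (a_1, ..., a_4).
a = (1, 3, 4, 3)

Write a = (a_1, ..., a_4) in the standard basis. For each basis vector v_i, ℓ(v_i) = <v_i, a> is a linear equation in the a_j's. Collect the n equations into a matrix system V a = ℓ, where row i of V is v_i (expressed in the standard basis). Since V is invertible (lower-triangular with 1s on the diagonal, up to permutation), solve by back-substitution:
  V =
[[1, 1, 1, 0],
 [1, 0, 0, 0],
 [0, 1, 0, 0],
 [0, 0, 1, 1]]
  V a = (8, 1, 3, 7)
Solving gives a = (1, 3, 4, 3).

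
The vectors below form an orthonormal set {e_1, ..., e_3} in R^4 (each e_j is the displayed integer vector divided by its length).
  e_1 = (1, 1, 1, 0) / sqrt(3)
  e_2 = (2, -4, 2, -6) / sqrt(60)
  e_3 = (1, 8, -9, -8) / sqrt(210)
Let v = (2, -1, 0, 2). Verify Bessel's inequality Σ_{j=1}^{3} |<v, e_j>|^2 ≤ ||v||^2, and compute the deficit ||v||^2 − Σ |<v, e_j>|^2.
Σ |<v, e_j>|^2 = 61/21; ||v||^2 = 9; deficit = 128/21

Write each e_j = u_j / sqrt(<u_j, u_j>) where u_j is the displayed integer vector. Then <v, e_j> = <v, u_j> / sqrt(<u_j, u_j>), so |<v, e_j>|^2 = <v, u_j>^2 / <u_j, u_j>.
Coefficients: <v, e_1> = 1/sqrt(3), <v, e_2> = -4/sqrt(60), <v, e_3> = -22/sqrt(210).
Square and sum: Σ |<v, e_j>|^2 = 61/21.
Compute ||v||^2 = v·v = 9.
Deficit = 9 − 61/21 = 128/21 ≥ 0, confirming Bessel's inequality. (The deficit equals ||v − Σ <v,e_j> e_j||^2, the squared distance from v to span{e_j}.)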